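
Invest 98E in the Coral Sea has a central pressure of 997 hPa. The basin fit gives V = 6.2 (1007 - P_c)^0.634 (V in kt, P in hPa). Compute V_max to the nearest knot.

27 kt

ΔP = 1007 − 997 = 10 hPa.
10^0.634 ≈ 4.305.
V ≈ 6.2 × 4.305 ≈ 26.7 kt.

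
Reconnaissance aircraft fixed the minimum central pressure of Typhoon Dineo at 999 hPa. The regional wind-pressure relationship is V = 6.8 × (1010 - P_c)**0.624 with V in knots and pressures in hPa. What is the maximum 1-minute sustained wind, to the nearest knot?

ΔP = 1010 − 999 = 11 hPa.
11^0.624 ≈ 4.465.
V ≈ 6.8 × 4.465 ≈ 30.4 kt.

30 kt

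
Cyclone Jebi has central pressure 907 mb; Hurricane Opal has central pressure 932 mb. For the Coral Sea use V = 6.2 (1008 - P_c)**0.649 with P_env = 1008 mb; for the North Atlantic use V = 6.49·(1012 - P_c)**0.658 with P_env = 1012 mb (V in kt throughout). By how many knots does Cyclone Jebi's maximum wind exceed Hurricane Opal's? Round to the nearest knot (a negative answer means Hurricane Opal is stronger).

8 kt

Cyclone Jebi: ΔP = 101; V ≈ 6.2 × 101^0.649 ≈ 123.94 kt.
Hurricane Opal: ΔP = 80; V ≈ 6.49 × 80^0.658 ≈ 116.01 kt.
Difference ≈ 123.94 − 116.01 = 7.93 → 8 kt.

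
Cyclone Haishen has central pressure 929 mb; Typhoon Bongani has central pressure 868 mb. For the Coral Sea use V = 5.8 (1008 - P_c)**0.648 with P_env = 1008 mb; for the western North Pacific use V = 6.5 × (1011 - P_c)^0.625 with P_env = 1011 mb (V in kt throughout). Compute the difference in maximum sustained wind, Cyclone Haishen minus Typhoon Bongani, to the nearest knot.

Cyclone Haishen: ΔP = 79; V ≈ 5.8 × 79^0.648 ≈ 98.42 kt.
Typhoon Bongani: ΔP = 143; V ≈ 6.5 × 143^0.625 ≈ 144.54 kt.
Difference ≈ 98.42 − 144.54 = -46.12 → -46 kt.

-46 kt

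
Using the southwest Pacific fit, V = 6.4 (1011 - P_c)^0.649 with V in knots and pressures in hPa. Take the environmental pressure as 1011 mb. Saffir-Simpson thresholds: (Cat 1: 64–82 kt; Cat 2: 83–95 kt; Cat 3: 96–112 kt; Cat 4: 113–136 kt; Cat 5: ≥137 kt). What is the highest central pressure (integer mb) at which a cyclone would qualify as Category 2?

Category 2 begins at V = 83 kt.
Required ΔP = (83/6.4)^(1/0.649) = 12.969^1.541 ≈ 51.85 mb.
P_c ≤ 1011 − 51.85 = 959.15, so the highest integer P_c is 959 mb.

959 mb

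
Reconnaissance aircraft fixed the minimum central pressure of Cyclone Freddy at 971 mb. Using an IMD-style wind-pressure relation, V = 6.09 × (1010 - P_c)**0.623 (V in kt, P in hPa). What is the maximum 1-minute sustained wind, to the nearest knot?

60 kt

ΔP = 1010 − 971 = 39 mb.
39^0.623 ≈ 9.800.
V ≈ 6.09 × 9.800 ≈ 59.7 kt.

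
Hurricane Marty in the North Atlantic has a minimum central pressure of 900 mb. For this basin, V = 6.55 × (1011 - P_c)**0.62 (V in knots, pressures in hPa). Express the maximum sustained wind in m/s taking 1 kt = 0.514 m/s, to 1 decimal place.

62.4 m/s

ΔP = 1011 − 900 = 111 mb.
V ≈ 6.55 × 111^0.62 = 6.55 × 18.540 ≈ 121.434 kt.
121.434 × 0.514 ≈ 62.42 m/s → 62.4 m/s.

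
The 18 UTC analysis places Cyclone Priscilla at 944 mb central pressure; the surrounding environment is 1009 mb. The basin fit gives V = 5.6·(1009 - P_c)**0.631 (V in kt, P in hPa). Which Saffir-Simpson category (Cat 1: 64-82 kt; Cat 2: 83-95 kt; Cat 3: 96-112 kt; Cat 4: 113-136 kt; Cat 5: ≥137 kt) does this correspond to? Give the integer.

ΔP = 1009 − 944 = 65 mb.
V ≈ 5.6 × 65^0.631 = 5.6 × 13.93 ≈ 78 kt.
78 kt falls in the Category 1 band.

1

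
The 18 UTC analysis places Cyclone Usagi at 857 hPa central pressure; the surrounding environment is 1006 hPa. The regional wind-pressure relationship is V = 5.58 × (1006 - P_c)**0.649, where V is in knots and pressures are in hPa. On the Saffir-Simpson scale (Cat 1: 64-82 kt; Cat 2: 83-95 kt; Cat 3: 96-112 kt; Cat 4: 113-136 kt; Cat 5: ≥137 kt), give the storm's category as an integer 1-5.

5

ΔP = 1006 − 857 = 149 hPa.
V ≈ 5.58 × 149^0.649 = 5.58 × 25.73 ≈ 144 kt.
144 kt falls in the Category 5 band.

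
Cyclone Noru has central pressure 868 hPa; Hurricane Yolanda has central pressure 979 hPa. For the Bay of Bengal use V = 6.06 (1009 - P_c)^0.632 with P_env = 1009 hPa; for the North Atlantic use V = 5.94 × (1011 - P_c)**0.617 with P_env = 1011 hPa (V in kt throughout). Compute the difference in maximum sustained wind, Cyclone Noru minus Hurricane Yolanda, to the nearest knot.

Cyclone Noru: ΔP = 141; V ≈ 6.06 × 141^0.632 ≈ 138.29 kt.
Hurricane Yolanda: ΔP = 32; V ≈ 5.94 × 32^0.617 ≈ 50.40 kt.
Difference ≈ 138.29 − 50.40 = 87.89 → 88 kt.

88 kt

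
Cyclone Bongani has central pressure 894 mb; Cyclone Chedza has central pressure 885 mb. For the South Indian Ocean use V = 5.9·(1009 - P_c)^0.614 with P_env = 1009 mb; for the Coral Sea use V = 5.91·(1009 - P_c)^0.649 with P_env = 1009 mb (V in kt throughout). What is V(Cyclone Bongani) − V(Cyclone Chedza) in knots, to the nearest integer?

-26 kt

Cyclone Bongani: ΔP = 115; V ≈ 5.9 × 115^0.614 ≈ 108.67 kt.
Cyclone Chedza: ΔP = 124; V ≈ 5.91 × 124^0.649 ≈ 134.96 kt.
Difference ≈ 108.67 − 134.96 = -26.29 → -26 kt.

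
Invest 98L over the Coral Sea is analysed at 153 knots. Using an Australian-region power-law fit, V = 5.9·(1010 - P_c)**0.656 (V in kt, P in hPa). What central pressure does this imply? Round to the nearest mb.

ΔP = (V / 5.9)^(1/0.656) = (153/5.9)^1.524.
153/5.9 = 25.932; 25.932^1.524 ≈ 142.97 mb.
P_c = 1010 − 142.97 = 867.03 ≈ 867 mb.

867 mb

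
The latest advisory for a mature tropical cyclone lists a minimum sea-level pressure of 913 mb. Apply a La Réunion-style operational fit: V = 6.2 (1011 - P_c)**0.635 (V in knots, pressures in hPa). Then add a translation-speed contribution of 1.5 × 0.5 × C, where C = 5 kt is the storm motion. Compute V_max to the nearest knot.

ΔP = 1011 − 913 = 98 mb.
98^0.635 ≈ 18.384.
V ≈ 6.2 × 18.384 ≈ 114.0 kt.
Translation term: 1.5 × 0.5 × 5 = 3.75 kt.
Corrected V ≈ 117.75 kt → 118 kt.

118 kt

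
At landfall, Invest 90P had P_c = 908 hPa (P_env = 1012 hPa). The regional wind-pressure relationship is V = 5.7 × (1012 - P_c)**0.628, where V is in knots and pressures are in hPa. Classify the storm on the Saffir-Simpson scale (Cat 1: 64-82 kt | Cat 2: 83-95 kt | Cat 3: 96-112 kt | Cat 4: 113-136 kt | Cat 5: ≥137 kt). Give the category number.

ΔP = 1012 − 908 = 104 hPa.
V ≈ 5.7 × 104^0.628 = 5.7 × 18.48 ≈ 105 kt.
105 kt falls in the Category 3 band.

3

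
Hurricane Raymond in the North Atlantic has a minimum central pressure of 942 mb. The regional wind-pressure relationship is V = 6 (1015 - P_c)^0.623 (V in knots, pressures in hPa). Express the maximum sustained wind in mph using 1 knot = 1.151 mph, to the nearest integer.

100 mph

ΔP = 1015 − 942 = 73 mb.
V ≈ 6 × 73^0.623 = 6 × 14.483 ≈ 86.896 kt.
86.896 × 1.151 ≈ 100.02 mph → 100 mph.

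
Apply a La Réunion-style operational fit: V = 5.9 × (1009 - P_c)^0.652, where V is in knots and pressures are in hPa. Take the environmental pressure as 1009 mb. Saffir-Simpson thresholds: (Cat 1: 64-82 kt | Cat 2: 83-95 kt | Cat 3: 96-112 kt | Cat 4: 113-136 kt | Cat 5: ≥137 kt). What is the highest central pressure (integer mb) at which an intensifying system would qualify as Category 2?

Category 2 begins at V = 83 kt.
Required ΔP = (83/5.9)^(1/0.652) = 14.068^1.534 ≈ 57.69 mb.
P_c ≤ 1009 − 57.69 = 951.31, so the highest integer P_c is 951 mb.

951 mb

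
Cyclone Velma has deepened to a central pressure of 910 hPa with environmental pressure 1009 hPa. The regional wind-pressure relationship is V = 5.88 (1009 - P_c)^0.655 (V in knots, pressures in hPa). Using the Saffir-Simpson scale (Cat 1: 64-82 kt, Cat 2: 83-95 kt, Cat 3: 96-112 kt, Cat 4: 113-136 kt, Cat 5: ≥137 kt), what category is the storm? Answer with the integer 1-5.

4

ΔP = 1009 − 910 = 99 hPa.
V ≈ 5.88 × 99^0.655 = 5.88 × 20.28 ≈ 119 kt.
119 kt falls in the Category 4 band.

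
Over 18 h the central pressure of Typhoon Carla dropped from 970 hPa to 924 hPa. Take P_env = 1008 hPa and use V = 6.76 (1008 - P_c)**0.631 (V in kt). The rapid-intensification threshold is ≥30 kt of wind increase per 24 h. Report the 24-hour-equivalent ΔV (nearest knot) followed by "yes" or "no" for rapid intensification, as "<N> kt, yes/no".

V₁: ΔP = 38, V ≈ 6.76 × 38^0.631 ≈ 67.11 kt.
V₂: ΔP = 84, V ≈ 6.76 × 84^0.631 ≈ 110.70 kt.
ΔV over 18 h = 43.59 kt → 24 h equivalent = 43.59 × 24/18 ≈ 58.12 kt.
58 kt ≥ 30 kt ⇒ rapid intensification.

58 kt, yes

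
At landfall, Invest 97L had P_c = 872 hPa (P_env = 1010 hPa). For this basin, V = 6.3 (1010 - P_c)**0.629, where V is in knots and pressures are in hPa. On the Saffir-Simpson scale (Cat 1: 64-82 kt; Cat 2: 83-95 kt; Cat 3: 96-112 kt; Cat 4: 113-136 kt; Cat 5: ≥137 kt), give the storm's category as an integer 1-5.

5

ΔP = 1010 − 872 = 138 hPa.
V ≈ 6.3 × 138^0.629 = 6.3 × 22.18 ≈ 140 kt.
140 kt falls in the Category 5 band.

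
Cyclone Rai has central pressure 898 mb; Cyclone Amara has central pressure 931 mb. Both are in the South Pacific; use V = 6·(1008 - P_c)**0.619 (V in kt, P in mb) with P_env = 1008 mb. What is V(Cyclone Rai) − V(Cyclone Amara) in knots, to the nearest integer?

22 kt

Cyclone Rai: ΔP = 110; V ≈ 6 × 110^0.619 ≈ 110.10 kt.
Cyclone Amara: ΔP = 77; V ≈ 6 × 77^0.619 ≈ 88.29 kt.
Difference ≈ 110.10 − 88.29 = 21.81 → 22 kt.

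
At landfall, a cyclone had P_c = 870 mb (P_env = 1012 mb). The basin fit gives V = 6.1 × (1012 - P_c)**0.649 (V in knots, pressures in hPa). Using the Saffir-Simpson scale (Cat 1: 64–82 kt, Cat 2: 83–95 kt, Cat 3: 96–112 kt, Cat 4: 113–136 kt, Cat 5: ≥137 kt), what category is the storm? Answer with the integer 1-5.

5

ΔP = 1012 − 870 = 142 mb.
V ≈ 6.1 × 142^0.649 = 6.1 × 24.94 ≈ 152 kt.
152 kt falls in the Category 5 band.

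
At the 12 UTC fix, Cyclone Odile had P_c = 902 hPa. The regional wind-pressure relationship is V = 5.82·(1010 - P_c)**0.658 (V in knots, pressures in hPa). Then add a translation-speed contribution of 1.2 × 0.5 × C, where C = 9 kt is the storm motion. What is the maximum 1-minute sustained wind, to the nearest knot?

ΔP = 1010 − 902 = 108 hPa.
108^0.658 ≈ 21.777.
V ≈ 5.82 × 21.777 ≈ 126.7 kt.
Translation term: 1.2 × 0.5 × 9 = 5.4 kt.
Corrected V ≈ 132.1 kt → 132 kt.

132 kt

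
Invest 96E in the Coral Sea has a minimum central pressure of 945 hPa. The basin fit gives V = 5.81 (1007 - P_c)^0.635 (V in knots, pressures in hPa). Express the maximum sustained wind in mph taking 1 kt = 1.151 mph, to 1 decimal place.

91.9 mph

ΔP = 1007 − 945 = 62 hPa.
V ≈ 5.81 × 62^0.635 = 5.81 × 13.746 ≈ 79.863 kt.
79.863 × 1.151 ≈ 91.92 mph → 91.9 mph.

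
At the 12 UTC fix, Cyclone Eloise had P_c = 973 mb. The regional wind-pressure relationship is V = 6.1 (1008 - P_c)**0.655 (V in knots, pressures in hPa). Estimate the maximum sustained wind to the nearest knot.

63 kt

ΔP = 1008 − 973 = 35 mb.
35^0.655 ≈ 10.265.
V ≈ 6.1 × 10.265 ≈ 62.6 kt.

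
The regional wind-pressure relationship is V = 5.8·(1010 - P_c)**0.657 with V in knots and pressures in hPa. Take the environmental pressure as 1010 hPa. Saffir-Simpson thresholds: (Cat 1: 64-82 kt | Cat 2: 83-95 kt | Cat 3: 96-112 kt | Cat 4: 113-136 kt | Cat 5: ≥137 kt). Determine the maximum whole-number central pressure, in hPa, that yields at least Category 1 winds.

Category 1 begins at V = 64 kt.
Required ΔP = (64/5.8)^(1/0.657) = 11.034^1.522 ≈ 38.65 hPa.
P_c ≤ 1010 − 38.65 = 971.35, so the highest integer P_c is 971 hPa.

971 hPa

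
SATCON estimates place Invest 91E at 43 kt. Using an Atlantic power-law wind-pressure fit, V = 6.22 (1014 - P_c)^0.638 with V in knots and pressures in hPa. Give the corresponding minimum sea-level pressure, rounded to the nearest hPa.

993 hPa

ΔP = (V / 6.22)^(1/0.638) = (43/6.22)^1.567.
43/6.22 = 6.913; 6.913^1.567 ≈ 20.71 hPa.
P_c = 1014 − 20.71 = 993.29 ≈ 993 hPa.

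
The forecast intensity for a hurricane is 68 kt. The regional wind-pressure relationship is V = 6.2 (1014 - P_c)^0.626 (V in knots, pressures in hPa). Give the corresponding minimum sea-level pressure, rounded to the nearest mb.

ΔP = (V / 6.2)^(1/0.626) = (68/6.2)^1.597.
68/6.2 = 10.968; 10.968^1.597 ≈ 45.87 mb.
P_c = 1014 − 45.87 = 968.13 ≈ 968 mb.

968 mb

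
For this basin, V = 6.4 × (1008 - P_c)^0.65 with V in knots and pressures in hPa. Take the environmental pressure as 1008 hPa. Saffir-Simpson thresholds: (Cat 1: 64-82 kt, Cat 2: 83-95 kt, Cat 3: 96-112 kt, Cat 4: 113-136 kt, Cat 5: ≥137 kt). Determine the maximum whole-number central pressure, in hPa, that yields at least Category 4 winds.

925 hPa

Category 4 begins at V = 113 kt.
Required ΔP = (113/6.4)^(1/0.65) = 17.656^1.538 ≈ 82.85 hPa.
P_c ≤ 1008 − 82.85 = 925.15, so the highest integer P_c is 925 hPa.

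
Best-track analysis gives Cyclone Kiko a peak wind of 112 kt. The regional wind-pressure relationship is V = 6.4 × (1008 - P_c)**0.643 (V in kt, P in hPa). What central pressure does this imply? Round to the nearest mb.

ΔP = (V / 6.4)^(1/0.643) = (112/6.4)^1.555.
112/6.4 = 17.500; 17.500^1.555 ≈ 85.74 mb.
P_c = 1008 − 85.74 = 922.26 ≈ 922 mb.

922 mb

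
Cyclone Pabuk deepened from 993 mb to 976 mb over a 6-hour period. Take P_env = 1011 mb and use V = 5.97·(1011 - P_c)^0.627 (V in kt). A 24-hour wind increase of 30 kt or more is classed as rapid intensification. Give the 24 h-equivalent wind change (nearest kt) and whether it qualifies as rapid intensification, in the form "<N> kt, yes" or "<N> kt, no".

V₁: ΔP = 18, V ≈ 5.97 × 18^0.627 ≈ 36.56 kt.
V₂: ΔP = 35, V ≈ 5.97 × 35^0.627 ≈ 55.48 kt.
ΔV over 6 h = 18.92 kt → 24 h equivalent = 18.92 × 24/6 ≈ 75.68 kt.
76 kt ≥ 30 kt ⇒ rapid intensification.

76 kt, yes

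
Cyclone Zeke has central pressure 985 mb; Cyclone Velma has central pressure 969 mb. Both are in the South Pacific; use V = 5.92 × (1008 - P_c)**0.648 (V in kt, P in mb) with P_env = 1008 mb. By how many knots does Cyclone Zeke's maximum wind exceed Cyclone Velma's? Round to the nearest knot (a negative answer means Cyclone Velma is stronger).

Cyclone Zeke: ΔP = 23; V ≈ 5.92 × 23^0.648 ≈ 45.16 kt.
Cyclone Velma: ΔP = 39; V ≈ 5.92 × 39^0.648 ≈ 63.58 kt.
Difference ≈ 45.16 − 63.58 = -18.42 → -18 kt.

-18 kt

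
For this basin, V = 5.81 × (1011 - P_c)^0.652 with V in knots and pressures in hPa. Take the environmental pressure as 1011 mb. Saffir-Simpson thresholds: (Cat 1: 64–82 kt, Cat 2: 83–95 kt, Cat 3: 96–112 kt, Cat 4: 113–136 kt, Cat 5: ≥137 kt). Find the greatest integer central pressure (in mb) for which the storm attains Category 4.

916 mb

Category 4 begins at V = 113 kt.
Required ΔP = (113/5.81)^(1/0.652) = 19.449^1.534 ≈ 94.81 mb.
P_c ≤ 1011 − 94.81 = 916.19, so the highest integer P_c is 916 mb.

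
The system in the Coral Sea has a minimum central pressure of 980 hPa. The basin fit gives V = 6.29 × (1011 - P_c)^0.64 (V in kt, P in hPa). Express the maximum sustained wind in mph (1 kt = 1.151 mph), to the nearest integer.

65 mph

ΔP = 1011 − 980 = 31 hPa.
V ≈ 6.29 × 31^0.64 = 6.29 × 9.005 ≈ 56.640 kt.
56.640 × 1.151 ≈ 65.19 mph → 65 mph.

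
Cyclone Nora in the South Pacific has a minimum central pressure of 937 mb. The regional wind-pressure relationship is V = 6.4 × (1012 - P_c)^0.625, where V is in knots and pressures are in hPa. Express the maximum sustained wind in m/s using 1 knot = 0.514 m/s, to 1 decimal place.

ΔP = 1012 − 937 = 75 mb.
V ≈ 6.4 × 75^0.625 = 6.4 × 14.856 ≈ 95.081 kt.
95.081 × 0.514 ≈ 48.87 m/s → 48.9 m/s.

48.9 m/s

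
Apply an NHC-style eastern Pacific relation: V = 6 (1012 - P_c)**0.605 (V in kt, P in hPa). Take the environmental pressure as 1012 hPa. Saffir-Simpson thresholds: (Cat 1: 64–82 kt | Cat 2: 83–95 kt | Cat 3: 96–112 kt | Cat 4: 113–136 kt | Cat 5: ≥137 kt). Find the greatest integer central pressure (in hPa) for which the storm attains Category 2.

Category 2 begins at V = 83 kt.
Required ΔP = (83/6)^(1/0.605) = 13.833^1.653 ≈ 76.88 hPa.
P_c ≤ 1012 − 76.88 = 935.12, so the highest integer P_c is 935 hPa.

935 hPa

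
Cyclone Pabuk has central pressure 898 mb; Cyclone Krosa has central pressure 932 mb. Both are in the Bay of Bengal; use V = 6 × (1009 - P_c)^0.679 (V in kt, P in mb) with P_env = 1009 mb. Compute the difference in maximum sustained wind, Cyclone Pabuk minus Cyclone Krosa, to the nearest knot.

Cyclone Pabuk: ΔP = 111; V ≈ 6 × 111^0.679 ≈ 146.87 kt.
Cyclone Krosa: ΔP = 77; V ≈ 6 × 77^0.679 ≈ 114.57 kt.
Difference ≈ 146.87 − 114.57 = 32.30 → 32 kt.

32 kt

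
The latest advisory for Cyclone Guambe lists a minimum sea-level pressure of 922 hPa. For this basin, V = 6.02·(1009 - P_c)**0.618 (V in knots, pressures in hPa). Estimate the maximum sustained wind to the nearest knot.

95 kt

ΔP = 1009 − 922 = 87 hPa.
87^0.618 ≈ 15.799.
V ≈ 6.02 × 15.799 ≈ 95.1 kt.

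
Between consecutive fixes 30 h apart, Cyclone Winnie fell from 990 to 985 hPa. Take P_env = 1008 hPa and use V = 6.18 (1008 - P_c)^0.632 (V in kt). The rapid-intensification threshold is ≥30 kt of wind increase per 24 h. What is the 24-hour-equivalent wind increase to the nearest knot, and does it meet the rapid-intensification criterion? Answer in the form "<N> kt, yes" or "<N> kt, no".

V₁: ΔP = 18, V ≈ 6.18 × 18^0.632 ≈ 38.40 kt.
V₂: ΔP = 23, V ≈ 6.18 × 23^0.632 ≈ 44.83 kt.
ΔV over 30 h = 6.43 kt → 24 h equivalent = 6.43 × 24/30 ≈ 5.14 kt.
5 kt < 30 kt ⇒ not rapid intensification.

5 kt, no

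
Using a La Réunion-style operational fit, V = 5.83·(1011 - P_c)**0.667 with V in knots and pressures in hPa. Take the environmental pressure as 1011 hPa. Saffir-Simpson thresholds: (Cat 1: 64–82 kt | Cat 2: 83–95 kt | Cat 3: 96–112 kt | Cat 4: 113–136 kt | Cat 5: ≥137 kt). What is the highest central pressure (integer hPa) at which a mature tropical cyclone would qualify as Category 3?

Category 3 begins at V = 96 kt.
Required ΔP = (96/5.83)^(1/0.667) = 16.467^1.499 ≈ 66.68 hPa.
P_c ≤ 1011 − 66.68 = 944.32, so the highest integer P_c is 944 hPa.

944 hPa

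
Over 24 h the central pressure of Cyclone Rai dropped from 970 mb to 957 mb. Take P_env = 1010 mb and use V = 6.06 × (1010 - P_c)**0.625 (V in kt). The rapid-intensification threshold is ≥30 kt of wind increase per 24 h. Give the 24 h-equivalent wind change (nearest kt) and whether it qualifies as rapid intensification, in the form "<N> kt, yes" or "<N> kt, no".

12 kt, no

V₁: ΔP = 40, V ≈ 6.06 × 40^0.625 ≈ 60.78 kt.
V₂: ΔP = 53, V ≈ 6.06 × 53^0.625 ≈ 72.47 kt.
ΔV over 24 h = 11.69 kt → 24 h equivalent = 11.69 × 24/24 ≈ 11.69 kt.
12 kt < 30 kt ⇒ not rapid intensification.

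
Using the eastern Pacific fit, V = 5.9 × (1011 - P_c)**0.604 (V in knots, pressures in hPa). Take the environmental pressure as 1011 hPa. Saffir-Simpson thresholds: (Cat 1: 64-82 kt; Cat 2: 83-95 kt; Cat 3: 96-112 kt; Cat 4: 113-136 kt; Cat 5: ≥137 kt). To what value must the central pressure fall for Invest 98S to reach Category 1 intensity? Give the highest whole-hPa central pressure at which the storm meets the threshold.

Category 1 begins at V = 64 kt.
Required ΔP = (64/5.9)^(1/0.604) = 10.847^1.656 ≈ 51.77 hPa.
P_c ≤ 1011 − 51.77 = 959.23, so the highest integer P_c is 959 hPa.

959 hPa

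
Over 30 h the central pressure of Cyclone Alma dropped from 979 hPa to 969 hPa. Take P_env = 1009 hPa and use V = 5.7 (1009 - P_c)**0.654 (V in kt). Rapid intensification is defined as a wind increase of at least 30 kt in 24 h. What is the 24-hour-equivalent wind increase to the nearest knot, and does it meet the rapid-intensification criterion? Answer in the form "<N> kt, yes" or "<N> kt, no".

V₁: ΔP = 30, V ≈ 5.7 × 30^0.654 ≈ 52.71 kt.
V₂: ΔP = 40, V ≈ 5.7 × 40^0.654 ≈ 63.62 kt.
ΔV over 30 h = 10.91 kt → 24 h equivalent = 10.91 × 24/30 ≈ 8.73 kt.
9 kt < 30 kt ⇒ not rapid intensification.

9 kt, no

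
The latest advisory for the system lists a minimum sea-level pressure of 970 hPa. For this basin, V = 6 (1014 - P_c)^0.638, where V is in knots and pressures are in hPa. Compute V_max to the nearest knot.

67 kt

ΔP = 1014 − 970 = 44 hPa.
44^0.638 ≈ 11.182.
V ≈ 6 × 11.182 ≈ 67.1 kt.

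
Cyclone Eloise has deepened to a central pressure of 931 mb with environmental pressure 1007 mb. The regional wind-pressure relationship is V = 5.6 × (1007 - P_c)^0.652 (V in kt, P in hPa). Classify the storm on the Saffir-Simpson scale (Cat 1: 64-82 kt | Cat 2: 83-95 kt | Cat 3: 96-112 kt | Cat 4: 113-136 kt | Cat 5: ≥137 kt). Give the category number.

ΔP = 1007 − 931 = 76 mb.
V ≈ 5.6 × 76^0.652 = 5.6 × 16.84 ≈ 94 kt.
94 kt falls in the Category 2 band.

2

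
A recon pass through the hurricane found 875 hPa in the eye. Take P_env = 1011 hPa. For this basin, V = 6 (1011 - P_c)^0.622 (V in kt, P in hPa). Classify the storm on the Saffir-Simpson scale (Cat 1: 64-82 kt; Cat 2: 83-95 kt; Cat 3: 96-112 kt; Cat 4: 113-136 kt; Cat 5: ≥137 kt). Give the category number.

4

ΔP = 1011 − 875 = 136 hPa.
V ≈ 6 × 136^0.622 = 6 × 21.24 ≈ 127 kt.
127 kt falls in the Category 4 band.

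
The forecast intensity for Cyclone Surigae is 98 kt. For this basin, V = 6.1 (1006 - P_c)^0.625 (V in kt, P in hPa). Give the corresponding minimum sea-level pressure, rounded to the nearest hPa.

ΔP = (V / 6.1)^(1/0.625) = (98/6.1)^1.600.
98/6.1 = 16.066; 16.066^1.600 ≈ 85.00 hPa.
P_c = 1006 − 85.00 = 921.00 ≈ 921 hPa.

921 hPa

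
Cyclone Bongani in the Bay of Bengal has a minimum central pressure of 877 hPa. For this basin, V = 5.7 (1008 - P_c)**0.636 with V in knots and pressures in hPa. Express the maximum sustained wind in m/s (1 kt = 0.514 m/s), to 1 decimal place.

ΔP = 1008 − 877 = 131 hPa.
V ≈ 5.7 × 131^0.636 = 5.7 × 22.212 ≈ 126.607 kt.
126.607 × 0.514 ≈ 65.08 m/s → 65.1 m/s.

65.1 m/s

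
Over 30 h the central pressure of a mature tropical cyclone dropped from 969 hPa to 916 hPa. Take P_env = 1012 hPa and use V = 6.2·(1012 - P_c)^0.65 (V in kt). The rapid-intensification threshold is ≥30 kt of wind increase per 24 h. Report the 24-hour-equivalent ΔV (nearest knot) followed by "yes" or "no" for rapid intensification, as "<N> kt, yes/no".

39 kt, yes

V₁: ΔP = 43, V ≈ 6.2 × 43^0.65 ≈ 71.47 kt.
V₂: ΔP = 96, V ≈ 6.2 × 96^0.65 ≈ 120.47 kt.
ΔV over 30 h = 49.00 kt → 24 h equivalent = 49.00 × 24/30 ≈ 39.20 kt.
39 kt ≥ 30 kt ⇒ rapid intensification.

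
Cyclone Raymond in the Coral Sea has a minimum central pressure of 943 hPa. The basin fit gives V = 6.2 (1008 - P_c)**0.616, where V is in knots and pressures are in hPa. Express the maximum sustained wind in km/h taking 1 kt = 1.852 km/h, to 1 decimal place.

150.2 km/h

ΔP = 1008 − 943 = 65 hPa.
V ≈ 6.2 × 65^0.616 = 6.2 × 13.084 ≈ 81.123 kt.
81.123 × 1.852 ≈ 150.24 km/h → 150.2 km/h.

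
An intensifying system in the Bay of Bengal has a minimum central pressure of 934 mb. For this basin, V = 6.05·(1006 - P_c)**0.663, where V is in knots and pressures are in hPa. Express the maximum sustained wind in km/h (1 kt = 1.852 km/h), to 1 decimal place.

ΔP = 1006 − 934 = 72 mb.
V ≈ 6.05 × 72^0.663 = 6.05 × 17.038 ≈ 103.078 kt.
103.078 × 1.852 ≈ 190.90 km/h → 190.9 km/h.

190.9 km/h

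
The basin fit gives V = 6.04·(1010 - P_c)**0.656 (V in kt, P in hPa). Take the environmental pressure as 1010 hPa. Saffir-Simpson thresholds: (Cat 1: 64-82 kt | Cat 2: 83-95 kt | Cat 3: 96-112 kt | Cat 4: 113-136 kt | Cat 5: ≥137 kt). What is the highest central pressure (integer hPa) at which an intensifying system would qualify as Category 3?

Category 3 begins at V = 96 kt.
Required ΔP = (96/6.04)^(1/0.656) = 15.894^1.524 ≈ 67.79 hPa.
P_c ≤ 1010 − 67.79 = 942.21, so the highest integer P_c is 942 hPa.

942 hPa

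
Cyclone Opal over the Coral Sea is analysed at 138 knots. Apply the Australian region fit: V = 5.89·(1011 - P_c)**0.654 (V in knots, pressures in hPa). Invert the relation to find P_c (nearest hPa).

ΔP = (V / 5.89)^(1/0.654) = (138/5.89)^1.529.
138/5.89 = 23.430; 23.430^1.529 ≈ 124.29 hPa.
P_c = 1011 − 124.29 = 886.71 ≈ 887 hPa.

887 hPa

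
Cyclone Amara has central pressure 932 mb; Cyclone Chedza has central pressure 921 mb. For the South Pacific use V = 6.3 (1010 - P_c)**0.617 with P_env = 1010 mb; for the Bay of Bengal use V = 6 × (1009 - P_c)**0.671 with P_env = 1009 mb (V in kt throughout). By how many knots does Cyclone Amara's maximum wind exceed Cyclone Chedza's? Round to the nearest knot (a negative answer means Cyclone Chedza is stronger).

Cyclone Amara: ΔP = 78; V ≈ 6.3 × 78^0.617 ≈ 92.63 kt.
Cyclone Chedza: ΔP = 88; V ≈ 6 × 88^0.671 ≈ 121.03 kt.
Difference ≈ 92.63 − 121.03 = -28.40 → -28 kt.

-28 kt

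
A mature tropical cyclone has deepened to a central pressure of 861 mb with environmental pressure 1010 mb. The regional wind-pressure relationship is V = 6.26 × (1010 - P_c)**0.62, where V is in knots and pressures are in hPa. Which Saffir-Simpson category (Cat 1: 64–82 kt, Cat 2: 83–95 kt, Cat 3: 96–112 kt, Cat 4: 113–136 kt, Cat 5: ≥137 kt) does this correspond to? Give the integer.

5

ΔP = 1010 − 861 = 149 mb.
V ≈ 6.26 × 149^0.62 = 6.26 × 22.25 ≈ 139 kt.
139 kt falls in the Category 5 band.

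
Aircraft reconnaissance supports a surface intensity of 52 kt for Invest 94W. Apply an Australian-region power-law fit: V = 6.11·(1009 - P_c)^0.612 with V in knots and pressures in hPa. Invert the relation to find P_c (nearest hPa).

976 hPa

ΔP = (V / 6.11)^(1/0.612) = (52/6.11)^1.634.
52/6.11 = 8.511; 8.511^1.634 ≈ 33.08 hPa.
P_c = 1009 − 33.08 = 975.92 ≈ 976 hPa.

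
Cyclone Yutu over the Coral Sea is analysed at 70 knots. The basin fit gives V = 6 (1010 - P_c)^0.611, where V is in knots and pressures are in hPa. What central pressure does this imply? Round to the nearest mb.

ΔP = (V / 6)^(1/0.611) = (70/6)^1.637.
70/6 = 11.667; 11.667^1.637 ≈ 55.75 mb.
P_c = 1010 − 55.75 = 954.25 ≈ 954 mb.

954 mb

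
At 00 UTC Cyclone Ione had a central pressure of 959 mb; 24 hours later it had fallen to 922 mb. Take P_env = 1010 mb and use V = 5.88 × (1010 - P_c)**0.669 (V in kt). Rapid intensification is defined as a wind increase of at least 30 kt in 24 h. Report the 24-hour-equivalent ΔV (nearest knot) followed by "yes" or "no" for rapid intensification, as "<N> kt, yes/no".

36 kt, yes

V₁: ΔP = 51, V ≈ 5.88 × 51^0.669 ≈ 81.61 kt.
V₂: ΔP = 88, V ≈ 5.88 × 88^0.669 ≈ 117.55 kt.
ΔV over 24 h = 35.94 kt → 24 h equivalent = 35.94 × 24/24 ≈ 35.94 kt.
36 kt ≥ 30 kt ⇒ rapid intensification.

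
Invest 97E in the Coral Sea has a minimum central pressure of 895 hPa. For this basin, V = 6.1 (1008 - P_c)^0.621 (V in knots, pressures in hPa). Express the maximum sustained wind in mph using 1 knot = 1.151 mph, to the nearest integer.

ΔP = 1008 − 895 = 113 hPa.
V ≈ 6.1 × 113^0.621 = 6.1 × 18.835 ≈ 114.892 kt.
114.892 × 1.151 ≈ 132.24 mph → 132 mph.

132 mph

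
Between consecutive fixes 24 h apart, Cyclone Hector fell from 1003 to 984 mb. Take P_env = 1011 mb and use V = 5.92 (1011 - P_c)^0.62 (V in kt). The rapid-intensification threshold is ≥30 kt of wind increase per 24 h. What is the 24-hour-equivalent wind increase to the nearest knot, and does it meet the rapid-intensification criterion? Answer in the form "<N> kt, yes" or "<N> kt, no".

24 kt, no

V₁: ΔP = 8, V ≈ 5.92 × 8^0.62 ≈ 21.49 kt.
V₂: ΔP = 27, V ≈ 5.92 × 27^0.62 ≈ 45.68 kt.
ΔV over 24 h = 24.19 kt → 24 h equivalent = 24.19 × 24/24 ≈ 24.19 kt.
24 kt < 30 kt ⇒ not rapid intensification.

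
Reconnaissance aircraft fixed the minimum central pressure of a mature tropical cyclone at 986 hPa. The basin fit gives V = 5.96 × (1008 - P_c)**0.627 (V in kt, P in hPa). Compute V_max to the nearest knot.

ΔP = 1008 − 986 = 22 hPa.
22^0.627 ≈ 6.945.
V ≈ 5.96 × 6.945 ≈ 41.4 kt.

41 kt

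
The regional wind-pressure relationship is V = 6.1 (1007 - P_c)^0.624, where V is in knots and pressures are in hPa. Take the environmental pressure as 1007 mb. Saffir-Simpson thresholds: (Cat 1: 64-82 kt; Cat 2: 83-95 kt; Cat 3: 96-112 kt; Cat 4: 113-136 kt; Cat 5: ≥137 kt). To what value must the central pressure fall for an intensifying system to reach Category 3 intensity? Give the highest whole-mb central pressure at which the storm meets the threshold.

924 mb

Category 3 begins at V = 96 kt.
Required ΔP = (96/6.1)^(1/0.624) = 15.738^1.603 ≈ 82.83 mb.
P_c ≤ 1007 − 82.83 = 924.17, so the highest integer P_c is 924 mb.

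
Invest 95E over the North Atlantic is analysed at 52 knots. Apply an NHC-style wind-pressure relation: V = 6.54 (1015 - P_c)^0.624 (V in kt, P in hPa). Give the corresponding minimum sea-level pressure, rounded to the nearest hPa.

ΔP = (V / 6.54)^(1/0.624) = (52/6.54)^1.603.
52/6.54 = 7.951; 7.951^1.603 ≈ 27.73 hPa.
P_c = 1015 − 27.73 = 987.27 ≈ 987 hPa.

987 hPa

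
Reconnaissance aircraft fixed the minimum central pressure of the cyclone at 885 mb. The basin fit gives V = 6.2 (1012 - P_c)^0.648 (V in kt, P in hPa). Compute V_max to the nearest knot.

ΔP = 1012 − 885 = 127 mb.
127^0.648 ≈ 23.082.
V ≈ 6.2 × 23.082 ≈ 143.1 kt.

143 kt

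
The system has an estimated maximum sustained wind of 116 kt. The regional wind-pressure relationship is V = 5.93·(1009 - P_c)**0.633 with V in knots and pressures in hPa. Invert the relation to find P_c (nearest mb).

899 mb

ΔP = (V / 5.93)^(1/0.633) = (116/5.93)^1.580.
116/5.93 = 19.562; 19.562^1.580 ≈ 109.68 mb.
P_c = 1009 − 109.68 = 899.32 ≈ 899 mb.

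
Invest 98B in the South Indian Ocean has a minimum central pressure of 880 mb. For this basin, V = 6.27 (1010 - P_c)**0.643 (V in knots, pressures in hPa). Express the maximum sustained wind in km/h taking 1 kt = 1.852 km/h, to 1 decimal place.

265.6 km/h

ΔP = 1010 − 880 = 130 mb.
V ≈ 6.27 × 130^0.643 = 6.27 × 22.870 ≈ 143.395 kt.
143.395 × 1.852 ≈ 265.57 km/h → 265.6 km/h.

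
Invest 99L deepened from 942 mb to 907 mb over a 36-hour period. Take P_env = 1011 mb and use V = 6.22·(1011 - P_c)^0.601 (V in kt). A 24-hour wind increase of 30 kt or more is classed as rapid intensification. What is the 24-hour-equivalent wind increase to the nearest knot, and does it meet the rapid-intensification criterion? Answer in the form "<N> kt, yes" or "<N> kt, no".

V₁: ΔP = 69, V ≈ 6.22 × 69^0.601 ≈ 79.24 kt.
V₂: ΔP = 104, V ≈ 6.22 × 104^0.601 ≈ 101.40 kt.
ΔV over 36 h = 22.16 kt → 24 h equivalent = 22.16 × 24/36 ≈ 14.77 kt.
15 kt < 30 kt ⇒ not rapid intensification.

15 kt, no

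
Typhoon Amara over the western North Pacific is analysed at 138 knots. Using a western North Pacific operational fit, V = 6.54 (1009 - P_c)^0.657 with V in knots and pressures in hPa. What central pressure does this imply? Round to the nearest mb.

905 mb

ΔP = (V / 6.54)^(1/0.657) = (138/6.54)^1.522.
138/6.54 = 21.101; 21.101^1.522 ≈ 103.68 mb.
P_c = 1009 − 103.68 = 905.32 ≈ 905 mb.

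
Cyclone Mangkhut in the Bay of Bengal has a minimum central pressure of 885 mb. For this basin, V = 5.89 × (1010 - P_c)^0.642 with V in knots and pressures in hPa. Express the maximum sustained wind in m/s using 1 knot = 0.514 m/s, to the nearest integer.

67 m/s

ΔP = 1010 − 885 = 125 mb.
V ≈ 5.89 × 125^0.642 = 5.89 × 22.193 ≈ 130.717 kt.
130.717 × 0.514 ≈ 67.19 m/s → 67 m/s.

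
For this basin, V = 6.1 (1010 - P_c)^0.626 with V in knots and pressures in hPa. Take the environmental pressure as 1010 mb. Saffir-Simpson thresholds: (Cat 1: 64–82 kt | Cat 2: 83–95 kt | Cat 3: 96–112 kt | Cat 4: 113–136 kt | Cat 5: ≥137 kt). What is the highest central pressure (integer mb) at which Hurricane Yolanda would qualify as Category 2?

Category 2 begins at V = 83 kt.
Required ΔP = (83/6.1)^(1/0.626) = 13.607^1.597 ≈ 64.73 mb.
P_c ≤ 1010 − 64.73 = 945.27, so the highest integer P_c is 945 mb.

945 mb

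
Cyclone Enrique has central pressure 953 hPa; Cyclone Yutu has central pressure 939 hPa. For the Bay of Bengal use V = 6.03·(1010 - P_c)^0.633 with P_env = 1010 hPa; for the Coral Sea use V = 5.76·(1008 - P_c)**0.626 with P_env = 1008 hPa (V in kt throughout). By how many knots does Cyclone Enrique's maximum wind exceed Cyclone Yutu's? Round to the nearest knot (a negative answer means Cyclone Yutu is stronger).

-4 kt

Cyclone Enrique: ΔP = 57; V ≈ 6.03 × 57^0.633 ≈ 77.94 kt.
Cyclone Yutu: ΔP = 69; V ≈ 5.76 × 69^0.626 ≈ 81.57 kt.
Difference ≈ 77.94 − 81.57 = -3.63 → -4 kt.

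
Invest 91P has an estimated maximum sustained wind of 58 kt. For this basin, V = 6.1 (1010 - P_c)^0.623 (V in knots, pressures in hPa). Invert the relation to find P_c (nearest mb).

ΔP = (V / 6.1)^(1/0.623) = (58/6.1)^1.605.
58/6.1 = 9.508; 9.508^1.605 ≈ 37.15 mb.
P_c = 1010 − 37.15 = 972.85 ≈ 973 mb.

973 mb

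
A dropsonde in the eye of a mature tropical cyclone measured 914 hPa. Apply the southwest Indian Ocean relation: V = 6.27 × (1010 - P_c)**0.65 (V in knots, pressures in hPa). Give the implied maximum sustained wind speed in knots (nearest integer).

122 kt

ΔP = 1010 − 914 = 96 hPa.
96^0.65 ≈ 19.430.
V ≈ 6.27 × 19.430 ≈ 121.8 kt.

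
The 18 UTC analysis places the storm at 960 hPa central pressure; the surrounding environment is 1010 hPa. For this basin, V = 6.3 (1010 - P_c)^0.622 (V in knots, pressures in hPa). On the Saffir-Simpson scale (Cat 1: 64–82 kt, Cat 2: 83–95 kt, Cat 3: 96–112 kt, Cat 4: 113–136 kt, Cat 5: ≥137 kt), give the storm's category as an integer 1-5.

ΔP = 1010 − 960 = 50 hPa.
V ≈ 6.3 × 50^0.622 = 6.3 × 11.40 ≈ 72 kt.
72 kt falls in the Category 1 band.

1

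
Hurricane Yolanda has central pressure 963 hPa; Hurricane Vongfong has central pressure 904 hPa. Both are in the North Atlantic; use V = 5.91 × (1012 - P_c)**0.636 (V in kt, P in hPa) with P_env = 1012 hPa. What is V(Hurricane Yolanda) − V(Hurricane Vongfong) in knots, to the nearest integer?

-46 kt

Hurricane Yolanda: ΔP = 49; V ≈ 5.91 × 49^0.636 ≈ 70.23 kt.
Hurricane Vongfong: ΔP = 108; V ≈ 5.91 × 108^0.636 ≈ 116.10 kt.
Difference ≈ 70.23 − 116.10 = -45.87 → -46 kt.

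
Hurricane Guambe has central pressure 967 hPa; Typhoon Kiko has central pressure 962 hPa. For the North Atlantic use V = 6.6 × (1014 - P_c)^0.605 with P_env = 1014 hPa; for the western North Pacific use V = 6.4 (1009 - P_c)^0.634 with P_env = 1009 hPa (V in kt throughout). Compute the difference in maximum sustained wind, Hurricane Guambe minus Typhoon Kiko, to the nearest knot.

Hurricane Guambe: ΔP = 47; V ≈ 6.6 × 47^0.605 ≈ 67.79 kt.
Typhoon Kiko: ΔP = 47; V ≈ 6.4 × 47^0.634 ≈ 73.50 kt.
Difference ≈ 67.79 − 73.50 = -5.71 → -6 kt.

-6 kt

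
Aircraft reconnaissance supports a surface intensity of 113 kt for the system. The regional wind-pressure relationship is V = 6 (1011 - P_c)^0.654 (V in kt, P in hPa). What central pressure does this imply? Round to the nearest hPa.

922 hPa

ΔP = (V / 6)^(1/0.654) = (113/6)^1.529.
113/6 = 18.833; 18.833^1.529 ≈ 89.01 hPa.
P_c = 1011 − 89.01 = 921.99 ≈ 922 hPa.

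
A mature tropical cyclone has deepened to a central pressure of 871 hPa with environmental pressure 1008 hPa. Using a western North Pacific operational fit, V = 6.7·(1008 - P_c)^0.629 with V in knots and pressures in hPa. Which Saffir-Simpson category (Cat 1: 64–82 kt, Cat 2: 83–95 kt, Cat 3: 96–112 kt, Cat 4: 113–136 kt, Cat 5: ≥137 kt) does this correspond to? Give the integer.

ΔP = 1008 − 871 = 137 hPa.
V ≈ 6.7 × 137^0.629 = 6.7 × 22.08 ≈ 148 kt.
148 kt falls in the Category 5 band.

5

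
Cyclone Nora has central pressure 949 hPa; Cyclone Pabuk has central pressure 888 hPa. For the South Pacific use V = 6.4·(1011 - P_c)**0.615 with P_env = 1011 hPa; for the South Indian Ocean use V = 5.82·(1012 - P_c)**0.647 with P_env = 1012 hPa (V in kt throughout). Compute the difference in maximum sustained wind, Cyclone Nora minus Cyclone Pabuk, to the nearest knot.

Cyclone Nora: ΔP = 62; V ≈ 6.4 × 62^0.615 ≈ 81.00 kt.
Cyclone Pabuk: ΔP = 124; V ≈ 5.82 × 124^0.647 ≈ 131.63 kt.
Difference ≈ 81.00 − 131.63 = -50.63 → -51 kt.

-51 kt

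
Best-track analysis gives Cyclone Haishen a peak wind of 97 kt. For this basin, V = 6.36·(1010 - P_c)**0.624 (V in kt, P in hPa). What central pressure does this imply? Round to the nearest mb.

931 mb

ΔP = (V / 6.36)^(1/0.624) = (97/6.36)^1.603.
97/6.36 = 15.252; 15.252^1.603 ≈ 78.77 mb.
P_c = 1010 − 78.77 = 931.23 ≈ 931 mb.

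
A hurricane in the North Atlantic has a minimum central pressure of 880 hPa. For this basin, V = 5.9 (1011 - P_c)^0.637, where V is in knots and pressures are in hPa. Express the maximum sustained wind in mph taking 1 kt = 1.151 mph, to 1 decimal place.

ΔP = 1011 − 880 = 131 hPa.
V ≈ 5.9 × 131^0.637 = 5.9 × 22.320 ≈ 131.690 kt.
131.690 × 1.151 ≈ 151.58 mph → 151.6 mph.

151.6 mph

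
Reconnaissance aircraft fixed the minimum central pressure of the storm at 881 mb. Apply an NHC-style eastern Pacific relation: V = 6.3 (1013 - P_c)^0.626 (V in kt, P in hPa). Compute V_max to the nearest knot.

134 kt

ΔP = 1013 − 881 = 132 mb.
132^0.626 ≈ 21.256.
V ≈ 6.3 × 21.256 ≈ 133.9 kt.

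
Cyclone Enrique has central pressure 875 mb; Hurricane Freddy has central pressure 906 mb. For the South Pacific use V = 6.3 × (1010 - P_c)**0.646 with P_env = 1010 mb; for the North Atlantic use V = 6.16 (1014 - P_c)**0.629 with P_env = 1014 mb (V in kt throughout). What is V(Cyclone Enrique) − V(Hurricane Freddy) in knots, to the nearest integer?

Cyclone Enrique: ΔP = 135; V ≈ 6.3 × 135^0.646 ≈ 149.81 kt.
Hurricane Freddy: ΔP = 108; V ≈ 6.16 × 108^0.629 ≈ 117.11 kt.
Difference ≈ 149.81 − 117.11 = 32.70 → 33 kt.

33 kt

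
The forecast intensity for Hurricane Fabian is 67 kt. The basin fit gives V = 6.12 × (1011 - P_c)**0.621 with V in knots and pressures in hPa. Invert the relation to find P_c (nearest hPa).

ΔP = (V / 6.12)^(1/0.621) = (67/6.12)^1.610.
67/6.12 = 10.948; 10.948^1.610 ≈ 47.17 hPa.
P_c = 1011 − 47.17 = 963.83 ≈ 964 hPa.

964 hPa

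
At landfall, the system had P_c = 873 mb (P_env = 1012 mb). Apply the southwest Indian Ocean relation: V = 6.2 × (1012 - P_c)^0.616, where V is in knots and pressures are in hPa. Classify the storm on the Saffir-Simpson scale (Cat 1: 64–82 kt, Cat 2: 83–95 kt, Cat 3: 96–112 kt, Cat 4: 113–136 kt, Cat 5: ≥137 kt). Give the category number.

ΔP = 1012 − 873 = 139 mb.
V ≈ 6.2 × 139^0.616 = 6.2 × 20.90 ≈ 130 kt.
130 kt falls in the Category 4 band.

4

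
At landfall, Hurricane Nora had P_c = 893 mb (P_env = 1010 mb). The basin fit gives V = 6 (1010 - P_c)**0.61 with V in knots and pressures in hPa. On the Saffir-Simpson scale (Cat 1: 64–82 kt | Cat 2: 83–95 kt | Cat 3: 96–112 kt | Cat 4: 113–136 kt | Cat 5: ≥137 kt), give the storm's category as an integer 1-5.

3

ΔP = 1010 − 893 = 117 mb.
V ≈ 6 × 117^0.61 = 6 × 18.26 ≈ 110 kt.
110 kt falls in the Category 3 band.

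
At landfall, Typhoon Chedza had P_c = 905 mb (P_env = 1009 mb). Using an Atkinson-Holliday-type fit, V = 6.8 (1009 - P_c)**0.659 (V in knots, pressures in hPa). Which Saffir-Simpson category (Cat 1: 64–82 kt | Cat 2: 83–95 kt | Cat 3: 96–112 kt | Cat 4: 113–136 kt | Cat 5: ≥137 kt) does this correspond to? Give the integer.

5

ΔP = 1009 − 905 = 104 mb.
V ≈ 6.8 × 104^0.659 = 6.8 × 21.34 ≈ 145 kt.
145 kt falls in the Category 5 band.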